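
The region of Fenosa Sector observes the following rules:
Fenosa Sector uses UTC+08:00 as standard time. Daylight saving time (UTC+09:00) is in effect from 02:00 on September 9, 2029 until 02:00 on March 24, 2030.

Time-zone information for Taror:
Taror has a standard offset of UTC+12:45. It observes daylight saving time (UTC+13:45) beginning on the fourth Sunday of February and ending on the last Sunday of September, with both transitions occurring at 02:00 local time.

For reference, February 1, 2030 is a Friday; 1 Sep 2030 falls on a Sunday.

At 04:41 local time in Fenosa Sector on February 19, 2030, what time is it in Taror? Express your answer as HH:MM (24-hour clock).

08:26

February 19, 2030 lies within the daylight-saving period (9 September 2029 – 24 March 2030), so Fenosa Sector is on daylight time, UTC+09:00.
04:41 Fenosa Sector − 9h = 19:41 UTC (rolling into the previous day, 18 February 2030).
1 February 2030 is a Friday, so the first Sunday is February 3 and the fourth is February 24.
1 September 2030 is a Sunday, so Sundays fall on 1, 8, 15, 22, 29; the last is September 29.
At the standard offset (UTC+12:45), 19:41 UTC + 12h45m = 08:26 Taror standard time (rolling into the next day, 19 February 2030).
Daylight saving runs 24 February – 29 September; the standard-time date in Taror, February 19, 2030, is outside that window, so Taror is on standard time at UTC+12:45.
19:41 UTC + 12h45m = 08:26 Taror (rolling into the next day, 19 February 2030).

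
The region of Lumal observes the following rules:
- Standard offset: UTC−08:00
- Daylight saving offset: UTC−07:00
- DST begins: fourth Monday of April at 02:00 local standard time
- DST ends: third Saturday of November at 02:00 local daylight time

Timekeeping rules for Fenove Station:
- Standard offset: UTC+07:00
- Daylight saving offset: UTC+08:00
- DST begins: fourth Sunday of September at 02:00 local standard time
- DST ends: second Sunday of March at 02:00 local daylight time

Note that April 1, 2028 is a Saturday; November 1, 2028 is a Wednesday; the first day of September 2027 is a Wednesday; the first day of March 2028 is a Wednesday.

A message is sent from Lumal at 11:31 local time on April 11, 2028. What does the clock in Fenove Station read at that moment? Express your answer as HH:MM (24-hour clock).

02:31

1 April 2028 is a Saturday, so the first Monday is April 3 and the fourth is April 24.
1 November 2028 is a Wednesday, so the first Saturday is November 4 and the third is November 18.
April 11, 2028 is outside the daylight-saving period (24 April – 18 November), so Lumal is on standard time, UTC−08:00.
11:31 Lumal + 8h = 19:31 UTC.
1 September 2027 is a Wednesday, so the first Sunday is September 5 and the fourth is September 26.
1 March 2028 is a Wednesday, so the first Sunday is March 5 and the second is March 12.
At the standard offset (UTC+07:00), 19:31 UTC + 7h = 02:31 Fenove Station standard time (rolling into the next day, 12 April 2028).
Daylight saving runs 26 September 2027 – 12 March 2028; the standard-time date in Fenove Station, April 12, 2028, is outside that window, so Fenove Station is on standard time at UTC+07:00.
19:31 UTC + 7h = 02:31 Fenove Station (rolling into the next day, 12 April 2028).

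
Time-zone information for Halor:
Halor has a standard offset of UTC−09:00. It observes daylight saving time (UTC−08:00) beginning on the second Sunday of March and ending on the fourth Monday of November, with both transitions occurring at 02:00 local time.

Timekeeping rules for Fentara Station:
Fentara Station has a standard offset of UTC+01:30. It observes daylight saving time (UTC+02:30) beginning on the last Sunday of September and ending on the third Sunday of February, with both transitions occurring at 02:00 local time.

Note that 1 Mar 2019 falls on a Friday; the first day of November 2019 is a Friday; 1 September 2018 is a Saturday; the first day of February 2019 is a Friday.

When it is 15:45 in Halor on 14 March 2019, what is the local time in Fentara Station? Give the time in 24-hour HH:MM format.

01:15

1 March 2019 is a Friday, so the first Sunday is March 3 and the second is March 10.
1 November 2019 is a Friday, so the first Monday is November 4 and the fourth is November 25.
Daylight saving runs 10 March – 25 November; 14 March 2019 is inside that window, so Halor is at UTC−08:00.
15:45 Halor + 8h = 23:45 UTC.
1 September 2018 is a Saturday, so Sundays fall on 2, 9, 16, 23, 30; the last is September 30.
1 February 2019 is a Friday, so the first Sunday is February 3 and the third is February 17.
At the standard offset (UTC+01:30), 23:45 UTC + 1h30m = 01:15 Fentara Station standard time (rolling into the next day, 15 March 2019).
Daylight saving runs 30 September 2018 – 17 February 2019; the standard-time date in Fentara Station, 15 March 2019, is outside that window, so Fentara Station is on standard time at UTC+01:30.
23:45 UTC + 1h30m = 01:15 Fentara Station (rolling into the next day, 15 March 2019).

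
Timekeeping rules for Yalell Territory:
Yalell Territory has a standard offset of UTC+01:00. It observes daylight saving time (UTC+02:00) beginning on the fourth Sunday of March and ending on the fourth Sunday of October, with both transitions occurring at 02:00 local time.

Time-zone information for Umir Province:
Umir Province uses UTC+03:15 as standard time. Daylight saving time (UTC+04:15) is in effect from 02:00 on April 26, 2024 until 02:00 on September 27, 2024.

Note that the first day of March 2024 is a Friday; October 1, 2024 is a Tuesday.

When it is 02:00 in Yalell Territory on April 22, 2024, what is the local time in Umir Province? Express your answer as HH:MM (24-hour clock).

1 March 2024 is a Friday, so the first Sunday is March 3 and the fourth is March 24.
1 October 2024 is a Tuesday, so the first Sunday is October 6 and the fourth is October 27.
April 22, 2024 lies within the daylight-saving period (24 March – 27 October), so Yalell Territory is on daylight time, UTC+02:00.
02:00 Yalell Territory − 2h = 00:00 UTC.
At the standard offset (UTC+03:15), 00:00 UTC + 3h15m = 03:15 Umir Province standard time.
The standard-time date in Umir Province, April 22, 2024, does not fall between 26 April and 27 September, so daylight saving is not in effect and Umir Province is at UTC+03:15.
00:00 UTC + 3h15m = 03:15 Umir Province.

03:15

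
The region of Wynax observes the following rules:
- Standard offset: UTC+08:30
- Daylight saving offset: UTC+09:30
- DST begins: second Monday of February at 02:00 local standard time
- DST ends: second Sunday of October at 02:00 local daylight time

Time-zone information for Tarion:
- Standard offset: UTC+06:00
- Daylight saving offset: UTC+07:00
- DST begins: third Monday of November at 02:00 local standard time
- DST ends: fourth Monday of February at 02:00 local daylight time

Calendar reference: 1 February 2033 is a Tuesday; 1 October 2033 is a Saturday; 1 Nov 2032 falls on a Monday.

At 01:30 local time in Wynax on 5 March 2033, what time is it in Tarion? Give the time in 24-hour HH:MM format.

1 February 2033 is a Tuesday, so the first Monday is February 7 and the second is February 14.
1 October 2033 is a Saturday, so the first Sunday is October 2 and the second is October 9.
Daylight saving runs 14 February – 9 October; 5 March 2033 is inside that window, so Wynax is at UTC+09:30.
01:30 Wynax − 9h30m = 16:00 UTC (rolling into the previous day, 4 March 2033).
1 November 2032 is a Monday, so the first Monday is November 1 and the third is November 15.
1 February 2033 is a Tuesday, so the first Monday is February 7 and the fourth is February 28.
At the standard offset (UTC+06:00), 16:00 UTC + 6h = 22:00 Tarion standard time.
Daylight saving runs 15 November 2032 – 28 February 2033; the standard-time date in Tarion, 4 March 2033, is outside that window, so Tarion is on standard time at UTC+06:00.
16:00 UTC + 6h = 22:00 Tarion.

22:00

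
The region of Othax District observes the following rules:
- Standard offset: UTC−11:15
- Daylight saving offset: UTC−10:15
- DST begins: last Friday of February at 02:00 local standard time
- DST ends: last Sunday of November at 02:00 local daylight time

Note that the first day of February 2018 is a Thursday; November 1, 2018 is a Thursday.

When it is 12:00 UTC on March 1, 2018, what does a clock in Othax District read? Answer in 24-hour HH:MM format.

1 February 2018 is a Thursday, so Fridays fall on 2, 9, 16, 23; the last is February 23.
1 November 2018 is a Thursday, so Sundays fall on 4, 11, 18, 25; the last is November 25.
At the standard offset (UTC−11:15), 12:00 UTC − 11h15m = 00:45 Othax District standard time.
The standard-time date in Othax District, March 1, 2018, falls between 23 February and 25 November, so daylight saving is in effect and Othax District is at UTC−10:15.
12:00 UTC − 10h15m = 01:45 local.

01:45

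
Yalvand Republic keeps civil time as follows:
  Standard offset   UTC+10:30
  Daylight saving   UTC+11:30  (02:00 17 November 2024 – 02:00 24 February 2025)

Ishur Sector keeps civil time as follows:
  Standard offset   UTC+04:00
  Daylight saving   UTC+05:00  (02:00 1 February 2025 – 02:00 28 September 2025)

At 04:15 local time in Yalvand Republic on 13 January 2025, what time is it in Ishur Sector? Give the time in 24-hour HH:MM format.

Daylight saving runs 17 November 2024 – 24 February 2025; 13 January 2025 is inside that window, so Yalvand Republic is at UTC+11:30.
04:15 Yalvand Republic − 11h30m = 16:45 UTC (rolling into the previous day, 12 January 2025).
At the standard offset (UTC+04:00), 16:45 UTC + 4h = 20:45 Ishur Sector standard time.
The standard-time date in Ishur Sector, 12 January 2025, does not fall between 1 February and 28 September, so daylight saving is not in effect and Ishur Sector is at UTC+04:00.
16:45 UTC + 4h = 20:45 Ishur Sector.

20:45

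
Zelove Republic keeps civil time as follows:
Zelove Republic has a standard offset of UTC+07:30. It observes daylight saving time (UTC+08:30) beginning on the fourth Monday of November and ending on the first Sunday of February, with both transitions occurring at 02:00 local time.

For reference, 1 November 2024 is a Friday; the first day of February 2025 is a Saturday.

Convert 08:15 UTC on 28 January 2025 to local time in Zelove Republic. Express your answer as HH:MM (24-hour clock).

1 November 2024 is a Friday, so the first Monday is November 4 and the fourth is November 25.
1 February 2025 is a Saturday, so the first Sunday is February 2.
At the standard offset (UTC+07:30), 08:15 UTC + 7h30m = 15:45 Zelove Republic standard time.
The standard-time date in Zelove Republic, 28 January 2025, lies within the daylight-saving period (25 November 2024 – 2 February 2025), so Zelove Republic is on daylight time, UTC+08:30.
08:15 UTC + 8h30m = 16:45 local.

16:45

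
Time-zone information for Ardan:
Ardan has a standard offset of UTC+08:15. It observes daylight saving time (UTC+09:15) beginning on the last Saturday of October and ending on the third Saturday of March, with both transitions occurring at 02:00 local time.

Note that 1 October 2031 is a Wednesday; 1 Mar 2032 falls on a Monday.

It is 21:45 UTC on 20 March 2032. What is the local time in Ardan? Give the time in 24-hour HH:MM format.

1 October 2031 is a Wednesday, so Saturdays fall on 4, 11, 18, 25; the last is October 25.
1 March 2032 is a Monday, so the first Saturday is March 6 and the third is March 20.
At the standard offset (UTC+08:15), 21:45 UTC + 8h15m = 06:00 Ardan standard time (rolling into the next day, 21 March 2032).
The standard-time date in Ardan, 21 March 2032, is outside the daylight-saving period (25 October 2031 – 20 March 2032), so Ardan is on standard time, UTC+08:15.
21:45 UTC + 8h15m = 06:00 local (rolling into the next day, 21 March 2032).

06:00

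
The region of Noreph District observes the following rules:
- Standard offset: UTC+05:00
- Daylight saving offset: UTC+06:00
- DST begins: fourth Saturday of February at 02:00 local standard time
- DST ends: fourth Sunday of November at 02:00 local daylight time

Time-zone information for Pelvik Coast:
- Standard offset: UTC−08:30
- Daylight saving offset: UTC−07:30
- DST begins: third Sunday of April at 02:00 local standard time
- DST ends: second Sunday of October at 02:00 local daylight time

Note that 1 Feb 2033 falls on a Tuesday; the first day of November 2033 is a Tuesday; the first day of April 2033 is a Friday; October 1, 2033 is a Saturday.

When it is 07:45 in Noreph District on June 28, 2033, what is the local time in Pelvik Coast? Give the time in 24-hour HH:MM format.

1 February 2033 is a Tuesday, so the first Saturday is February 5 and the fourth is February 26.
1 November 2033 is a Tuesday, so the first Sunday is November 6 and the fourth is November 27.
June 28, 2033 lies within the daylight-saving period (26 February – 27 November), so Noreph District is on daylight time, UTC+06:00.
07:45 Noreph District − 6h = 01:45 UTC.
1 April 2033 is a Friday, so the first Sunday is April 3 and the third is April 17.
1 October 2033 is a Saturday, so the first Sunday is October 2 and the second is October 9.
At the standard offset (UTC−08:30), 01:45 UTC − 8h30m = 17:15 Pelvik Coast standard time (rolling into the previous day, 27 June 2033).
The standard-time date in Pelvik Coast, June 27, 2033, falls between 17 April and 9 October, so daylight saving is in effect and Pelvik Coast is at UTC−07:30.
01:45 UTC − 7h30m = 18:15 Pelvik Coast (rolling into the previous day, 27 June 2033).

18:15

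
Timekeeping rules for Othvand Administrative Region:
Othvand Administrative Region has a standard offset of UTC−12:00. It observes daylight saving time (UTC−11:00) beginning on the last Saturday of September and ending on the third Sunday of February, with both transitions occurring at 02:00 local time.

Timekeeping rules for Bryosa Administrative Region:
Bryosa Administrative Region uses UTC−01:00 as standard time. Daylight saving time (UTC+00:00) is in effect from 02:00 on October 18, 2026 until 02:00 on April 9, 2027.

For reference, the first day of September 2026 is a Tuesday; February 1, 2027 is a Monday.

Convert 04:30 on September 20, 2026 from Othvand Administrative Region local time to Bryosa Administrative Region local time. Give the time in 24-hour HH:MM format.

1 September 2026 is a Tuesday, so Saturdays fall on 5, 12, 19, 26; the last is September 26.
1 February 2027 is a Monday, so the first Sunday is February 7 and the third is February 21.
September 20, 2026 does not fall between 26 September 2026 and 21 February 2027, so daylight saving is not in effect and Othvand Administrative Region is at UTC−12:00.
04:30 Othvand Administrative Region + 12h = 16:30 UTC.
At the standard offset (UTC−01:00), 16:30 UTC − 1h = 15:30 Bryosa Administrative Region standard time.
Daylight saving runs 18 October 2026 – 9 April 2027; the standard-time date in Bryosa Administrative Region, September 20, 2026, is outside that window, so Bryosa Administrative Region is on standard time at UTC−01:00.
16:30 UTC − 1h = 15:30 Bryosa Administrative Region.

15:30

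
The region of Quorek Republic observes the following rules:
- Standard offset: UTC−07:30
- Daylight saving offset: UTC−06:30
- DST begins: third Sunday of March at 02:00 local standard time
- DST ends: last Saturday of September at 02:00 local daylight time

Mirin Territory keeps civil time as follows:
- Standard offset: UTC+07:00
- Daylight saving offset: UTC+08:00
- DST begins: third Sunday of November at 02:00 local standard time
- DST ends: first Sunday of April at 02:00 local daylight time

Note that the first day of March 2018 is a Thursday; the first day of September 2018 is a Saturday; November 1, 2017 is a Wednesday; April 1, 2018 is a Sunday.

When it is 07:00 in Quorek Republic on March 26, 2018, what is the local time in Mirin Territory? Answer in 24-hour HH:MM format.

1 March 2018 is a Thursday, so the first Sunday is March 4 and the third is March 18.
1 September 2018 is a Saturday, so Saturdays fall on 1, 8, 15, 22, 29; the last is September 29.
Daylight saving runs 18 March – 29 September; March 26, 2018 is inside that window, so Quorek Republic is at UTC−06:30.
07:00 Quorek Republic + 6h30m = 13:30 UTC.
1 November 2017 is a Wednesday, so the first Sunday is November 5 and the third is November 19.
1 April 2018 is a Sunday, so the first Sunday is April 1.
At the standard offset (UTC+07:00), 13:30 UTC + 7h = 20:30 Mirin Territory standard time.
The standard-time date in Mirin Territory, March 26, 2018, falls between 19 November 2017 and 1 April 2018, so daylight saving is in effect and Mirin Territory is at UTC+08:00.
13:30 UTC + 8h = 21:30 Mirin Territory.

21:30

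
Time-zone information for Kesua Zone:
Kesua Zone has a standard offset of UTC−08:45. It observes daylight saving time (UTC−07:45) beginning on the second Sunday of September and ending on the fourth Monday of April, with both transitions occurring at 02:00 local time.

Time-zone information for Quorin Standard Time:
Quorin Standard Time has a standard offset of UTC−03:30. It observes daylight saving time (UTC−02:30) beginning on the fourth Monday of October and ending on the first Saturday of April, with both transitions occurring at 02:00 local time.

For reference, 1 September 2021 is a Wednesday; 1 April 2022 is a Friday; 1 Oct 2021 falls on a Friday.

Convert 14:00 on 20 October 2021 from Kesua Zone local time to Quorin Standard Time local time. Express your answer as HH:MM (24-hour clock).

1 September 2021 is a Wednesday, so the first Sunday is September 5 and the second is September 12.
1 April 2022 is a Friday, so the first Monday is April 4 and the fourth is April 25.
20 October 2021 falls between 12 September 2021 and 25 April 2022, so daylight saving is in effect and Kesua Zone is at UTC−07:45.
14:00 Kesua Zone + 7h45m = 21:45 UTC.
1 October 2021 is a Friday, so the first Monday is October 4 and the fourth is October 25.
1 April 2022 is a Friday, so the first Saturday is April 2.
At the standard offset (UTC−03:30), 21:45 UTC − 3h30m = 18:15 Quorin Standard Time standard time.
The standard-time date in Quorin Standard Time, 20 October 2021, is outside the daylight-saving period (25 October 2021 – 2 April 2022), so Quorin Standard Time is on standard time, UTC−03:30.
21:45 UTC − 3h30m = 18:15 Quorin Standard Time.

18:15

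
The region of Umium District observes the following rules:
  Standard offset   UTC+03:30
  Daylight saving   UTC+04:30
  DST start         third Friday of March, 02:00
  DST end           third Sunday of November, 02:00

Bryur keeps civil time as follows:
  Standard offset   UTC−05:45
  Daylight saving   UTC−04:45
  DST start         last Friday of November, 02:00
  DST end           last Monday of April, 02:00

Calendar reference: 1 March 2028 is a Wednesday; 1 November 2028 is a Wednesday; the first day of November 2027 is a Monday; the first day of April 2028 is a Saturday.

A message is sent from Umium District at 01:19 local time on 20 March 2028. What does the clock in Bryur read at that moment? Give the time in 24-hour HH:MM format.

16:04

1 March 2028 is a Wednesday, so the first Friday is March 3 and the third is March 17.
1 November 2028 is a Wednesday, so the first Sunday is November 5 and the third is November 19.
20 March 2028 lies within the daylight-saving period (17 March – 19 November), so Umium District is on daylight time, UTC+04:30.
01:19 Umium District − 4h30m = 20:49 UTC (rolling into the previous day, 19 March 2028).
1 November 2027 is a Monday, so Fridays fall on 5, 12, 19, 26; the last is November 26.
1 April 2028 is a Saturday, so Mondays fall on 3, 10, 17, 24; the last is April 24.
At the standard offset (UTC−05:45), 20:49 UTC − 5h45m = 15:04 Bryur standard time.
The standard-time date in Bryur, 19 March 2028, falls between 26 November 2027 and 24 April 2028, so daylight saving is in effect and Bryur is at UTC−04:45.
20:49 UTC − 4h45m = 16:04 Bryur.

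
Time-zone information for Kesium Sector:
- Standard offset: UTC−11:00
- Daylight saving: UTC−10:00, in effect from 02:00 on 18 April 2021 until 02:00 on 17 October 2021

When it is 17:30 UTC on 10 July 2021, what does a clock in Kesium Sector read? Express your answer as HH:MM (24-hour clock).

07:30

At the standard offset (UTC−11:00), 17:30 UTC − 11h = 06:30 Kesium Sector standard time.
The standard-time date in Kesium Sector, 10 July 2021, lies within the daylight-saving period (18 April – 17 October), so Kesium Sector is on daylight time, UTC−10:00.
17:30 UTC − 10h = 07:30 local.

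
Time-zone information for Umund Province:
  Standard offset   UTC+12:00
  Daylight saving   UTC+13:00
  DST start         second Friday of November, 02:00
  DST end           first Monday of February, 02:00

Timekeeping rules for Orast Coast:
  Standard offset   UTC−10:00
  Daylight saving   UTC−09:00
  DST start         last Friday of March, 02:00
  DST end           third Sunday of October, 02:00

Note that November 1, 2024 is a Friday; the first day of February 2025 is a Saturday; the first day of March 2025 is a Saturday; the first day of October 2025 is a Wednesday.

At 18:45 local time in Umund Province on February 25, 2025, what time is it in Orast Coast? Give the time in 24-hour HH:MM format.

1 November 2024 is a Friday, so the first Friday is November 1 and the second is November 8.
1 February 2025 is a Saturday, so the first Monday is February 3.
February 25, 2025 is outside the daylight-saving period (8 November 2024 – 3 February 2025), so Umund Province is on standard time, UTC+12:00.
18:45 Umund Province − 12h = 06:45 UTC.
1 March 2025 is a Saturday, so Fridays fall on 7, 14, 21, 28; the last is March 28.
1 October 2025 is a Wednesday, so the first Sunday is October 5 and the third is October 19.
At the standard offset (UTC−10:00), 06:45 UTC − 10h = 20:45 Orast Coast standard time (rolling into the previous day, 24 February 2025).
The standard-time date in Orast Coast, February 24, 2025, is outside the daylight-saving period (28 March – 19 October), so Orast Coast is on standard time, UTC−10:00.
06:45 UTC − 10h = 20:45 Orast Coast (rolling into the previous day, 24 February 2025).

20:45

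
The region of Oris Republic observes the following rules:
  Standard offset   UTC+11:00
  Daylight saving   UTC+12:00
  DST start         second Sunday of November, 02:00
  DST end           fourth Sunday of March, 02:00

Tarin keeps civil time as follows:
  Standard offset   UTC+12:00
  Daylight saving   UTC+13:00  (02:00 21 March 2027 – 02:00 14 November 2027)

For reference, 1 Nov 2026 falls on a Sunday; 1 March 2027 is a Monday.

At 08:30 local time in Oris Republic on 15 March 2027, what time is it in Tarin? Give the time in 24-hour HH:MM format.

1 November 2026 is a Sunday, so the first Sunday is November 1 and the second is November 8.
1 March 2027 is a Monday, so the first Sunday is March 7 and the fourth is March 28.
15 March 2027 lies within the daylight-saving period (8 November 2026 – 28 March 2027), so Oris Republic is on daylight time, UTC+12:00.
08:30 Oris Republic − 12h = 20:30 UTC (rolling into the previous day, 14 March 2027).
At the standard offset (UTC+12:00), 20:30 UTC + 12h = 08:30 Tarin standard time (rolling into the next day, 15 March 2027).
The standard-time date in Tarin, 15 March 2027, is outside the daylight-saving period (21 March – 14 November), so Tarin is on standard time, UTC+12:00.
20:30 UTC + 12h = 08:30 Tarin (rolling into the next day, 15 March 2027).

08:30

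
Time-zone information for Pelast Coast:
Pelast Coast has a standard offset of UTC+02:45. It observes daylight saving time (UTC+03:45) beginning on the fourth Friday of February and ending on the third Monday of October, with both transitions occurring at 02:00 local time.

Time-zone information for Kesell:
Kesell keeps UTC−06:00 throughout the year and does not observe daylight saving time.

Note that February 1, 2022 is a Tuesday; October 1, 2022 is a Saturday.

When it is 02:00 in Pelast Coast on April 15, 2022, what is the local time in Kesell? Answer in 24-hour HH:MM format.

1 February 2022 is a Tuesday, so the first Friday is February 4 and the fourth is February 25.
1 October 2022 is a Saturday, so the first Monday is October 3 and the third is October 17.
April 15, 2022 lies within the daylight-saving period (25 February – 17 October), so Pelast Coast is on daylight time, UTC+03:45.
02:00 Pelast Coast − 3h45m = 22:15 UTC (rolling into the previous day, 14 April 2022).
Kesell has no daylight saving, so its offset is UTC−06:00 year-round.
22:15 UTC − 6h = 16:15 Kesell.

16:15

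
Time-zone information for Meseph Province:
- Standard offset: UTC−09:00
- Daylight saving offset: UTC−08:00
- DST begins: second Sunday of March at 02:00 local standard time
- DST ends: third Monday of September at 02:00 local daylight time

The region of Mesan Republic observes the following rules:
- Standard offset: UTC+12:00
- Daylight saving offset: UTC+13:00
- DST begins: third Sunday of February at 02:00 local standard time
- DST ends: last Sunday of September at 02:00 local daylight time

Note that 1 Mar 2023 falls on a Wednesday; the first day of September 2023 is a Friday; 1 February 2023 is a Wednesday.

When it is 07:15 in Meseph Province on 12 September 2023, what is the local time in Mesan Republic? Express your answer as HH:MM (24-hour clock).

04:15

1 March 2023 is a Wednesday, so the first Sunday is March 5 and the second is March 12.
1 September 2023 is a Friday, so the first Monday is September 4 and the third is September 18.
12 September 2023 falls between 12 March and 18 September, so daylight saving is in effect and Meseph Province is at UTC−08:00.
07:15 Meseph Province + 8h = 15:15 UTC.
1 February 2023 is a Wednesday, so the first Sunday is February 5 and the third is February 19.
1 September 2023 is a Friday, so Sundays fall on 3, 10, 17, 24; the last is September 24.
At the standard offset (UTC+12:00), 15:15 UTC + 12h = 03:15 Mesan Republic standard time (rolling into the next day, 13 September 2023).
Daylight saving runs 19 February – 24 September; the standard-time date in Mesan Republic, 13 September 2023, is inside that window, so Mesan Republic is at UTC+13:00.
15:15 UTC + 13h = 04:15 Mesan Republic (rolling into the next day, 13 September 2023).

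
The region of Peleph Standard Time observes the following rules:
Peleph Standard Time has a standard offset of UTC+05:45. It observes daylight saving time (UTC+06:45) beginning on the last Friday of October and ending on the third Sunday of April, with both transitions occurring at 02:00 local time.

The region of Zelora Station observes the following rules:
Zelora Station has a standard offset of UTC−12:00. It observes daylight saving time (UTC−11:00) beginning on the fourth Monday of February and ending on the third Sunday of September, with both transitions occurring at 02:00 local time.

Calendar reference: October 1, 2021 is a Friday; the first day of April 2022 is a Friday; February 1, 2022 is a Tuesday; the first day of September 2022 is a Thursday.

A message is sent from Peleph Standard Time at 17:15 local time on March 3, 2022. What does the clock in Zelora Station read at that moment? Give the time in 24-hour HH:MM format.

23:30

1 October 2021 is a Friday, so Fridays fall on 1, 8, 15, 22, 29; the last is October 29.
1 April 2022 is a Friday, so the first Sunday is April 3 and the third is April 17.
March 3, 2022 falls between 29 October 2021 and 17 April 2022, so daylight saving is in effect and Peleph Standard Time is at UTC+06:45.
17:15 Peleph Standard Time − 6h45m = 10:30 UTC.
1 February 2022 is a Tuesday, so the first Monday is February 7 and the fourth is February 28.
1 September 2022 is a Thursday, so the first Sunday is September 4 and the third is September 18.
At the standard offset (UTC−12:00), 10:30 UTC − 12h = 22:30 Zelora Station standard time (rolling into the previous day, 2 March 2022).
Daylight saving runs 28 February – 18 September; the standard-time date in Zelora Station, March 2, 2022, is inside that window, so Zelora Station is at UTC−11:00.
10:30 UTC − 11h = 23:30 Zelora Station (rolling into the previous day, 2 March 2022).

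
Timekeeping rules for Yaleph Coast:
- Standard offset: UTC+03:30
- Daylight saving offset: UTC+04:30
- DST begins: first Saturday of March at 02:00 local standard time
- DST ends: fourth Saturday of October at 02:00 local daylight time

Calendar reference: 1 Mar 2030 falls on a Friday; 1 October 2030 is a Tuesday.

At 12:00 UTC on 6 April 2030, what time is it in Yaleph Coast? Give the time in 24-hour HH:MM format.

1 March 2030 is a Friday, so the first Saturday is March 2.
1 October 2030 is a Tuesday, so the first Saturday is October 5 and the fourth is October 26.
At the standard offset (UTC+03:30), 12:00 UTC + 3h30m = 15:30 Yaleph Coast standard time.
The standard-time date in Yaleph Coast, 6 April 2030, falls between 2 March and 26 October, so daylight saving is in effect and Yaleph Coast is at UTC+04:30.
12:00 UTC + 4h30m = 16:30 local.

16:30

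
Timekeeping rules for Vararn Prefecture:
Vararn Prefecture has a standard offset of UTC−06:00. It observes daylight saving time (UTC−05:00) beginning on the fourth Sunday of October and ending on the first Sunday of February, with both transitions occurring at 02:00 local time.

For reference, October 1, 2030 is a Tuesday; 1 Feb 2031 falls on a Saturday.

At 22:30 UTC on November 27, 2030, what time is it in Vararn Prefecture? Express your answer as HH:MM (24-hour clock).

1 October 2030 is a Tuesday, so the first Sunday is October 6 and the fourth is October 27.
1 February 2031 is a Saturday, so the first Sunday is February 2.
At the standard offset (UTC−06:00), 22:30 UTC − 6h = 16:30 Vararn Prefecture standard time.
Daylight saving runs 27 October 2030 – 2 February 2031; the standard-time date in Vararn Prefecture, November 27, 2030, is inside that window, so Vararn Prefecture is at UTC−05:00.
22:30 UTC − 5h = 17:30 local.

17:30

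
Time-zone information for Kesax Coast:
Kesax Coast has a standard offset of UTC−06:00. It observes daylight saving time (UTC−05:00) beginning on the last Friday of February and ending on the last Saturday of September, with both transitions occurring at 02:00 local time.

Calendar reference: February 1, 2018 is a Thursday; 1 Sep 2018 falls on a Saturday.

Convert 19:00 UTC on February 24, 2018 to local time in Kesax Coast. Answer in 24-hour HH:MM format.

14:00

1 February 2018 is a Thursday, so Fridays fall on 2, 9, 16, 23; the last is February 23.
1 September 2018 is a Saturday, so Saturdays fall on 1, 8, 15, 22, 29; the last is September 29.
At the standard offset (UTC−06:00), 19:00 UTC − 6h = 13:00 Kesax Coast standard time.
The standard-time date in Kesax Coast, February 24, 2018, lies within the daylight-saving period (23 February – 29 September), so Kesax Coast is on daylight time, UTC−05:00.
19:00 UTC − 5h = 14:00 local.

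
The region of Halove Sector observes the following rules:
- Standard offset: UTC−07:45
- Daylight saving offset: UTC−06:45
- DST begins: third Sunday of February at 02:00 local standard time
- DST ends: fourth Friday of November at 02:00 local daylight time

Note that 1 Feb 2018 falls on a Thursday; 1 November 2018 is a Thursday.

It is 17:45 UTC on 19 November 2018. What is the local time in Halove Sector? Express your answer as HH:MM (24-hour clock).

11:00

1 February 2018 is a Thursday, so the first Sunday is February 4 and the third is February 18.
1 November 2018 is a Thursday, so the first Friday is November 2 and the fourth is November 23.
At the standard offset (UTC−07:45), 17:45 UTC − 7h45m = 10:00 Halove Sector standard time.
The standard-time date in Halove Sector, 19 November 2018, falls between 18 February and 23 November, so daylight saving is in effect and Halove Sector is at UTC−06:45.
17:45 UTC − 6h45m = 11:00 local.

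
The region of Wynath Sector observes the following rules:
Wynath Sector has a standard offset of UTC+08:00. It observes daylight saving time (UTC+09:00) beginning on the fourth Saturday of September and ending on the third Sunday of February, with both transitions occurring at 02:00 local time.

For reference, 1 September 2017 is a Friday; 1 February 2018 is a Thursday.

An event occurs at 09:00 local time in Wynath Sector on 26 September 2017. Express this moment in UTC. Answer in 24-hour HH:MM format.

1 September 2017 is a Friday, so the first Saturday is September 2 and the fourth is September 23.
1 February 2018 is a Thursday, so the first Sunday is February 4 and the third is February 18.
26 September 2017 lies within the daylight-saving period (23 September 2017 – 18 February 2018), so Wynath Sector is on daylight time, UTC+09:00.
09:00 local − 9h = 00:00 UTC.

00:00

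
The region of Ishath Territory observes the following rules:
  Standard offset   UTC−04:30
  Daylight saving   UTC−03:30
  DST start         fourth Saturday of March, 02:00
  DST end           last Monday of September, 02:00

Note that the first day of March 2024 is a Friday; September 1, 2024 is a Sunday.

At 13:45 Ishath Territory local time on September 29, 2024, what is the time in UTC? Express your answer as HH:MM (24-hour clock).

17:15

1 March 2024 is a Friday, so the first Saturday is March 2 and the fourth is March 23.
1 September 2024 is a Sunday, so Mondays fall on 2, 9, 16, 23, 30; the last is September 30.
Daylight saving runs 23 March – 30 September; September 29, 2024 is inside that window, so Ishath Territory is at UTC−03:30.
13:45 local + 3h30m = 17:15 UTC.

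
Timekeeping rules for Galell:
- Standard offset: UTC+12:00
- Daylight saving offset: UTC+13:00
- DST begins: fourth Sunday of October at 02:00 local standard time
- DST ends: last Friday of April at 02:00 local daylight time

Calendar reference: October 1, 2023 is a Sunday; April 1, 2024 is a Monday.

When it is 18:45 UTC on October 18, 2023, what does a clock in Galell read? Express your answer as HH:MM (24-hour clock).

1 October 2023 is a Sunday, so the first Sunday is October 1 and the fourth is October 22.
1 April 2024 is a Monday, so Fridays fall on 5, 12, 19, 26; the last is April 26.
At the standard offset (UTC+12:00), 18:45 UTC + 12h = 06:45 Galell standard time (rolling into the next day, 19 October 2023).
Daylight saving runs 22 October 2023 – 26 April 2024; the standard-time date in Galell, October 19, 2023, is outside that window, so Galell is on standard time at UTC+12:00.
18:45 UTC + 12h = 06:45 local (rolling into the next day, 19 October 2023).

06:45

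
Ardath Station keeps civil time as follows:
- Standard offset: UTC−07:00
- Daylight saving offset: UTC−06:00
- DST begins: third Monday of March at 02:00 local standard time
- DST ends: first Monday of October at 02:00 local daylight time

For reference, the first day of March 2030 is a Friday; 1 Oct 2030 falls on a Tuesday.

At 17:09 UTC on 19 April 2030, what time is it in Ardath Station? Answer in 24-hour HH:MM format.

1 March 2030 is a Friday, so the first Monday is March 4 and the third is March 18.
1 October 2030 is a Tuesday, so the first Monday is October 7.
At the standard offset (UTC−07:00), 17:09 UTC − 7h = 10:09 Ardath Station standard time.
The standard-time date in Ardath Station, 19 April 2030, lies within the daylight-saving period (18 March – 7 October), so Ardath Station is on daylight time, UTC−06:00.
17:09 UTC − 6h = 11:09 local.

11:09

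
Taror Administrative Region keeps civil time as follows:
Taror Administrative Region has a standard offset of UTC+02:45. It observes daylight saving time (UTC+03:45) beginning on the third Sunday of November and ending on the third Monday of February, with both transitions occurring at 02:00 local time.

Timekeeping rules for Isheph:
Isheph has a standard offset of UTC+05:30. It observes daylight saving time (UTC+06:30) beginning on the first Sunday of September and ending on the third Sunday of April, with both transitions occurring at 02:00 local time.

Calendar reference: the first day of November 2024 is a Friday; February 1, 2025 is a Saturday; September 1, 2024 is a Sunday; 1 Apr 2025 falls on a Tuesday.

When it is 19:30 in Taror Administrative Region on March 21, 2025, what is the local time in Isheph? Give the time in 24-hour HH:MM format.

23:15

1 November 2024 is a Friday, so the first Sunday is November 3 and the third is November 17.
1 February 2025 is a Saturday, so the first Monday is February 3 and the third is February 17.
Daylight saving runs 17 November 2024 – 17 February 2025; March 21, 2025 is outside that window, so Taror Administrative Region is on standard time at UTC+02:45.
19:30 Taror Administrative Region − 2h45m = 16:45 UTC.
1 September 2024 is a Sunday, so the first Sunday is September 1.
1 April 2025 is a Tuesday, so the first Sunday is April 6 and the third is April 20.
At the standard offset (UTC+05:30), 16:45 UTC + 5h30m = 22:15 Isheph standard time.
Daylight saving runs 1 September 2024 – 20 April 2025; the standard-time date in Isheph, March 21, 2025, is inside that window, so Isheph is at UTC+06:30.
16:45 UTC + 6h30m = 23:15 Isheph.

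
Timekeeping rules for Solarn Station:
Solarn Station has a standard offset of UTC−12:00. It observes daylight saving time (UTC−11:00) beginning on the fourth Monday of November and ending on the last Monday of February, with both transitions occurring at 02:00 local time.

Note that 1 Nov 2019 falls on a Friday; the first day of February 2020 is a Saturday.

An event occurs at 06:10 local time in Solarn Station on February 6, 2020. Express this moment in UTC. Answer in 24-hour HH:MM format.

17:10

1 November 2019 is a Friday, so the first Monday is November 4 and the fourth is November 25.
1 February 2020 is a Saturday, so Mondays fall on 3, 10, 17, 24; the last is February 24.
Daylight saving runs 25 November 2019 – 24 February 2020; February 6, 2020 is inside that window, so Solarn Station is at UTC−11:00.
06:10 local + 11h = 17:10 UTC.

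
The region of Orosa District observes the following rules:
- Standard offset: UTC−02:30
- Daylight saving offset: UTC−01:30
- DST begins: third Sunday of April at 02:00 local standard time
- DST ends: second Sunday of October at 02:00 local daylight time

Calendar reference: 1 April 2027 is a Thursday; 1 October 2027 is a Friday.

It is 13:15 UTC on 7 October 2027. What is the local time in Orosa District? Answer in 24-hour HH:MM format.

1 April 2027 is a Thursday, so the first Sunday is April 4 and the third is April 18.
1 October 2027 is a Friday, so the first Sunday is October 3 and the second is October 10.
At the standard offset (UTC−02:30), 13:15 UTC − 2h30m = 10:45 Orosa District standard time.
The standard-time date in Orosa District, 7 October 2027, falls between 18 April and 10 October, so daylight saving is in effect and Orosa District is at UTC−01:30.
13:15 UTC − 1h30m = 11:45 local.

11:45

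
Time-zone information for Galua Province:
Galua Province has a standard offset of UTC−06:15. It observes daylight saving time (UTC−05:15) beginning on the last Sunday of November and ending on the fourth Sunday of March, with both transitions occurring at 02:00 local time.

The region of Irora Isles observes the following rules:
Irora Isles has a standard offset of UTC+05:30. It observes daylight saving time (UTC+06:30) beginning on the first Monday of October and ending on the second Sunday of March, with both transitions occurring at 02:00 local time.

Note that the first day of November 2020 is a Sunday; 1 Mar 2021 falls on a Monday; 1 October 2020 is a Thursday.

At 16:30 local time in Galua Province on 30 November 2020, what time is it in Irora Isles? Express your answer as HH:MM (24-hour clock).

04:15

1 November 2020 is a Sunday, so Sundays fall on 1, 8, 15, 22, 29; the last is November 29.
1 March 2021 is a Monday, so the first Sunday is March 7 and the fourth is March 28.
30 November 2020 lies within the daylight-saving period (29 November 2020 – 28 March 2021), so Galua Province is on daylight time, UTC−05:15.
16:30 Galua Province + 5h15m = 21:45 UTC.
1 October 2020 is a Thursday, so the first Monday is October 5.
1 March 2021 is a Monday, so the first Sunday is March 7 and the second is March 14.
At the standard offset (UTC+05:30), 21:45 UTC + 5h30m = 03:15 Irora Isles standard time (rolling into the next day, 1 December 2020).
The standard-time date in Irora Isles, 1 December 2020, falls between 5 October 2020 and 14 March 2021, so daylight saving is in effect and Irora Isles is at UTC+06:30.
21:45 UTC + 6h30m = 04:15 Irora Isles (rolling into the next day, 1 December 2020).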